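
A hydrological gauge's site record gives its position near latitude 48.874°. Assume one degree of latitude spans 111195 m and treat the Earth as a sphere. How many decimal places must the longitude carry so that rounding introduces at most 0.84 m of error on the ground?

5 decimal places

At 48.874° one degree of longitude covers 111195 × cos 48.874° ≈ 111195 × 0.6577 ≈ 73134.9 m.
With N decimal places the half-ulp bound is 0.5·10⁻ᴺ°, or 0.5·10⁻ᴺ × 73134.9 m on the ground.
Setting 36567.4 × 10⁻ᴺ ≤ 0.84 gives 10ᴺ ≥ 4.353e+04, i.e. N ≥ 4.64.
At 4 places the error can reach 3.66 m, but 5 places keeps it to 0.366 m.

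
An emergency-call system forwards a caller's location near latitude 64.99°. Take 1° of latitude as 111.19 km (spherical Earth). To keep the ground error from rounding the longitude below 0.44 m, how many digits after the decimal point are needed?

At 64.99° one degree of longitude covers 111190 × cos 64.99° ≈ 111190 × 0.4228 ≈ 47008.5 m.
Rounding to N decimal places gives at most 0.5 × 10⁻ᴺ degrees of error, i.e. 0.5 × 10⁻ᴺ × 47008.5 m.
Setting 23504.3 × 10⁻ᴺ ≤ 0.44 gives 10ᴺ ≥ 5.342e+04, i.e. N ≥ 4.73.
At 4 places the error can reach 2.35 m, but 5 places keeps it to 0.235 m.

5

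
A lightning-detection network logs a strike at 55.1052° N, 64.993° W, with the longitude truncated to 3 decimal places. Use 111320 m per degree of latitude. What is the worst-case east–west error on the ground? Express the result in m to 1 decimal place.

Truncating at 3 decimal places can drop up to a full unit in the last place, so the longitude may be off by as much as 0.001°.
Parallels shrink by cos φ, so at 55.1052° a degree of longitude is 111320 × 0.5721 ≈ 63683 m.
Maximum E–W displacement: 0.001 × 63683 = 63.683 m.

63.7 m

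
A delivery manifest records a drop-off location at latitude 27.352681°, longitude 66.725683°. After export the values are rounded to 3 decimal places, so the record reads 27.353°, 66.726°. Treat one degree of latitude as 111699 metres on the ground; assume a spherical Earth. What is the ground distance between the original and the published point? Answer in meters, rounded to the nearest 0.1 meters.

The latitude changed by -0.000319° and the longitude by -0.000317°.
N–S: -0.000319° × 111699 m/° = -35.632 m.
East–west at this latitude: -0.000317° × 111699 × cos 27.353° ≈ -0.000317 × 99210.2 = -31.4496 m.
Hypotenuse of the two orthogonal shifts: √(35.632² + 31.4496²) = 47.526 m.

47.5 meters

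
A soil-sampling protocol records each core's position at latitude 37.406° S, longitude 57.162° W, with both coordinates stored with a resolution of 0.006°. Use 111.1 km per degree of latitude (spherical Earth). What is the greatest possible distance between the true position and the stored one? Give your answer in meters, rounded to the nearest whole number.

With a 0.006° grid the true value lies within half a step, ±0.006°/2 = ±0.003°, of the stored one.
North–south component: 0.003° × 111100 = 333.3 m.
E–W at 37.406°: 0.003° × 111100 × cos 37.406° = 0.003 × 111100 × 0.7944 ≈ 264.757 m.
The two errors are perpendicular, so the maximum displacement is √(333.3² + 264.757²) ≈ 425.659 m.

426 meters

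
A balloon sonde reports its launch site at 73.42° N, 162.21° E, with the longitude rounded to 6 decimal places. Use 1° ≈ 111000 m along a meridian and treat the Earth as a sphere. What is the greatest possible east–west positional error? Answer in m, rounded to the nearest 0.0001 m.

0.0158 m

Rounding to 6 decimal places leaves the longitude within ±5e-07° of the true value.
At latitude 73.42° a degree of longitude spans 111000 m × cos 73.42° = 111000 × 0.2854 ≈ 31674.3 m.
East–west error: 5e-07° × 31674.3 m/° ≈ 0.0158371 m.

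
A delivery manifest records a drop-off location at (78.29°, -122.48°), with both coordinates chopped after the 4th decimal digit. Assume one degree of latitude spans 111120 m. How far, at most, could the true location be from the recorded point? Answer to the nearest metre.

Truncating at 4 decimal places can drop up to a full unit in the last place, so each coordinate may be off by as much as 0.0001°.
N–S: 0.0001° × 111120 m/° = 11.112 m.
East–west component at 78.29°: 0.0001° × 111120 × cos 78.29° ≈ 0.0001 × 22552.7 ≈ 2.25527 m.
The two errors are perpendicular, so the maximum displacement is √(11.112² + 2.25527²) ≈ 11.3386 m.

11 metres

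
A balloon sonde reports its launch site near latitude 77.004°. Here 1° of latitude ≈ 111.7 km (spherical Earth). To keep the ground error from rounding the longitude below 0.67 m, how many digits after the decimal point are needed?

At 77.004° one degree of longitude covers 111700 × cos 77.004° ≈ 111700 × 0.2249 ≈ 25119.4 m.
Rounding to N decimal places gives at most 0.5 × 10⁻ᴺ degrees of error, i.e. 0.5 × 10⁻ᴺ × 25119.4 m.
Need 0.5 × 25119.4 × 10⁻ᴺ ≤ 0.67 → 10⁻ᴺ ≤ 5.335e-05, so N ≥ 4.27.
So 5 decimal places suffice (0.126 m); 4 would allow up to 1.26 m.

5 decimal places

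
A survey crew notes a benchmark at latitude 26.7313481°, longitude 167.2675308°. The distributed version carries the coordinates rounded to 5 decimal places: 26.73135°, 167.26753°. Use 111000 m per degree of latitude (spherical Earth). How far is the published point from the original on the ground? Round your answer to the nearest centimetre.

23 centimetres

Δlat = 26.7313481 − 26.73135 = -0.0000019°; Δlon = 167.2675308 − 167.26753 = +0.0000008°.
N–S: -0.0000019° × 111000 m/° = -0.2109 m.
East–west at this latitude: 0.0000008° × 111000 × cos 26.7313° ≈ 0.0000008 × 99136.9 = 0.0793095 m.
Distance: √(0.2109² + 0.0793095²) ≈ 0.225319 m.
That is 0.225319 m = 22.532 cm.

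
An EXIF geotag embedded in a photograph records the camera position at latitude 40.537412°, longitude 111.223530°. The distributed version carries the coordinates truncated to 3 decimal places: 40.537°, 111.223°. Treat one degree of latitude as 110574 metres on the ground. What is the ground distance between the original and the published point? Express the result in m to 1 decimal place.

63.7 m

Δlat = 40.537412 − 40.537 = +0.000412°; Δlon = 111.223530 − 111.223 = +0.000530°.
North–south shift: 0.000412 × 110574 = 45.5565 m.
E–W at 40.537°: 0.000530° × 110574 × cos 40.537° = 0.000530 × 110574 × 0.7600 ≈ 44.5384 m.
Combined displacement = (45.5565² + 44.5384²)^½ ≈ 63.7108 m.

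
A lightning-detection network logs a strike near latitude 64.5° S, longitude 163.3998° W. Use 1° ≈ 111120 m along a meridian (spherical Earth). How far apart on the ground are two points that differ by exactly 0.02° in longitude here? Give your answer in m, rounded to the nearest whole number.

0.02° of longitude at 64.5° is 0.02 × 111120 × cos 64.5° ≈ 0.02 × 47838.4 = 956.768 m.

957 m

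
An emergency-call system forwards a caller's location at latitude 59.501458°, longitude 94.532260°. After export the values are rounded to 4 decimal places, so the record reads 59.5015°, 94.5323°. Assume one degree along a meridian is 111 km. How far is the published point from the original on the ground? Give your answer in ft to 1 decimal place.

The latitude changed by -0.000042° and the longitude by -0.000040°.
N–S: -0.000042° × 111000 m/° = -4.662 m.
East–west at this latitude: -0.000040° × 111000 × cos 59.5015° ≈ -0.000040 × 56334.3 = -2.25337 m.
Hypotenuse of the two orthogonal shifts: √(4.662² + 2.25337²) = 5.17802 m.
Converting: 5.17802 m × 3.2808 ft/m ≈ 16.988 ft.

17.0 ft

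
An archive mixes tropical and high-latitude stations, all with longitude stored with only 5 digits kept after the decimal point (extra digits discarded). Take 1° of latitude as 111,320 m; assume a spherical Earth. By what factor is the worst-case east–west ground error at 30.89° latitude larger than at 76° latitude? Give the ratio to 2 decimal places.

Truncating at 5 decimal places can drop up to a full unit in the last place, so the longitude may be off by as much as 1e-05°.
At 30.89°: 1e-05° × 111320 × cos 30.89° = 1e-05 × 111320 × 0.8582 ≈ 0.9553 m.
Error at 76° = 1e-05° × 111320 × cos 76° ≈ 1.1132 × 0.2419 = 0.26931 m.
The ratio reduces to cos 30.89° / cos 76° = 0.8582/0.2419 ≈ 3.5472.

3.55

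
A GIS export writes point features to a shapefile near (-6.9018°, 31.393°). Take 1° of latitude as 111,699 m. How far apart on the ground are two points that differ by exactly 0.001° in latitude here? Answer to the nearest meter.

Along a meridian 0.001° is 0.001 × 111699 = 111.699 m.

112 meters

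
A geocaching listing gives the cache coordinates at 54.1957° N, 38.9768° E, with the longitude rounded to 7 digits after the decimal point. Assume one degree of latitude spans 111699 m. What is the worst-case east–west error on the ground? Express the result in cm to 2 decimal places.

0.33 cm

Rounding to 7 decimal places leaves the longitude within ±5e-08° of the true value.
Parallels shrink by cos φ, so at 54.1957° a degree of longitude is 111699 × 0.5850 ≈ 65346 m.
East–west error: 5e-08° × 65346 m/° ≈ 0.0032673 m.
That is 0.0032673 m = 0.32673 cm.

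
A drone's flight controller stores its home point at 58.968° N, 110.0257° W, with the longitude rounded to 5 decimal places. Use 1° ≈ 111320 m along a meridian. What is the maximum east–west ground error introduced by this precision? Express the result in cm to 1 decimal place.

Rounding to 5 decimal places leaves the longitude within ±5e-06° of the true value.
One degree of longitude at 58.968° is 111320 × cos 58.968° ≈ 111320 × 0.5155 = 57387.3 m.
East–west error: 5e-06° × 57387.3 m/° ≈ 0.286937 m.
That is 0.286937 m = 28.694 cm.

28.7 cm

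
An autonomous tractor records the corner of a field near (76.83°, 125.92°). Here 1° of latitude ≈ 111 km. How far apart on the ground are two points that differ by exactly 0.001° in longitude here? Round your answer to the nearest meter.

25 meters

0.001° of longitude at 76.83° is 0.001 × 111000 × cos 76.83° ≈ 0.001 × 25290.4 = 25.2904 m.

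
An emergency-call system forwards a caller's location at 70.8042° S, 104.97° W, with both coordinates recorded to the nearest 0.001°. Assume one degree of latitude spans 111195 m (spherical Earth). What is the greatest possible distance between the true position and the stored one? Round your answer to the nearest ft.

Rounding to 3 decimal places leaves each coordinate within ±0.0005° of the true value.
Latitude error → 0.0005 × 111195 = 55.5975 m along the meridian.
East–west component at 70.8042°: 0.0005° × 111195 × cos 70.8042° ≈ 0.0005 × 36560.6 ≈ 18.2803 m.
Combining orthogonally: (55.5975² + 18.2803²)^½ ≈ 58.5257 m.
Converting: 58.5257 m × 3.2808 ft/m ≈ 192.01 ft.

192 ft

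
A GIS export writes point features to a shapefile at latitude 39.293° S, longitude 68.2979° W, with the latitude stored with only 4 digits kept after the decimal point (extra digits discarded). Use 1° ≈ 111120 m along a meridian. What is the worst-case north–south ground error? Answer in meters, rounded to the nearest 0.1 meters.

11.1 meters

Truncating at 4 decimal places can drop up to a full unit in the last place, so the latitude may be off by as much as 0.0001°.
Along the meridian that is 0.0001° × 111120 m/° = 11.112 m.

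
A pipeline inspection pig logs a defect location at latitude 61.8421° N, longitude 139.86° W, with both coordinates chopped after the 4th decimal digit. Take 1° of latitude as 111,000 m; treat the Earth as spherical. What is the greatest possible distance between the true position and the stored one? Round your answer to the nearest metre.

Truncating at 4 decimal places can drop up to a full unit in the last place, so each coordinate may be off by as much as 0.0001°.
N–S: 0.0001° × 111000 m/° = 11.1 m.
East–west component at 61.8421°: 0.0001° × 111000 × cos 61.8421° ≈ 0.0001 × 52381.2 ≈ 5.23812 m.
Worst case both components are at the extreme and orthogonal: √(11.1² + 5.23812²) ≈ 12.2739 m.

12 metres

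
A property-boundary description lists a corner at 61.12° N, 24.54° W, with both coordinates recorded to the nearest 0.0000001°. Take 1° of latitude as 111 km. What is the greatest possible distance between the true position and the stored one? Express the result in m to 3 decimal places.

0.006 m

Rounding to 7 decimal places leaves each coordinate within ±5e-08° of the true value.
North–south component: 5e-08° × 111000 = 0.00555 m.
Longitude error → 5e-08 × 111000 × cos 61.12° = 5e-08 × 111000 × 0.4830 ≈ 0.00268052 m.
Worst case both components are at the extreme and orthogonal: √(0.00555² + 0.00268052²) ≈ 0.00616342 m.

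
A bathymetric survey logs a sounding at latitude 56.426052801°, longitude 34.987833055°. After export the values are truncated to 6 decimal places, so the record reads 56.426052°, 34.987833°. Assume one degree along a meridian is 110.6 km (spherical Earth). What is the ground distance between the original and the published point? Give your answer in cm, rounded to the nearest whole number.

Δlat = 56.426052801 − 56.426052 = +0.000000801°; Δlon = 34.987833055 − 34.987833 = +0.000000055°.
N–S: 0.000000801° × 110600 m/° = 0.0885906 m.
East–west at this latitude: 0.000000055° × 110600 × cos 56.4261° ≈ 0.000000055 × 61163.2 = 0.00336398 m.
Combined displacement = (0.0885906² + 0.00336398²)^½ ≈ 0.0886544 m.
That is 0.0886544 m = 8.8654 cm.

9 cm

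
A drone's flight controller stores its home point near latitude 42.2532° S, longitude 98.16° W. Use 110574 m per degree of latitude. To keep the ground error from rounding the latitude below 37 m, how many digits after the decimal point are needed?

One degree of latitude covers 110574 m.
N decimal places → at most half a unit in the last place, 0.5 × 10⁻ᴺ° = 110574/2 × 10⁻ᴺ m.
Need 0.5 × 110574 × 10⁻ᴺ ≤ 37 → 10⁻ᴺ ≤ 6.692e-04, so N ≥ 3.17.
N = 3 would give 55.3 m (too coarse); N = 4 gives 5.53 m ≤ 37 m.

4 decimal places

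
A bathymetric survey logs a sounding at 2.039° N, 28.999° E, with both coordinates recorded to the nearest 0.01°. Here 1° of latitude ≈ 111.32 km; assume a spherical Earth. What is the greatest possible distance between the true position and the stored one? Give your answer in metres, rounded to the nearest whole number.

Rounding to 2 decimal places leaves each coordinate within ±0.005° of the true value.
Latitude error → 0.005 × 111320 = 556.6 m along the meridian.
Longitude error → 0.005 × 111320 × cos 2.039° = 0.005 × 111320 × 0.9994 ≈ 556.248 m.
Combining orthogonally: (556.6² + 556.248²)^½ ≈ 786.902 m.

787 metres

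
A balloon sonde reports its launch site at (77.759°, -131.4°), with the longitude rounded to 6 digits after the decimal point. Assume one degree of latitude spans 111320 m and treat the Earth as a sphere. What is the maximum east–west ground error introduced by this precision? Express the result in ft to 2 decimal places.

0.04 ft

Rounding to 6 decimal places leaves the longitude within ±5e-07° of the true value.
Parallels shrink by cos φ, so at 77.759° a degree of longitude is 111320 × 0.2120 ≈ 23602.5 m.
East–west error: 5e-07° × 23602.5 m/° ≈ 0.0118013 m.
Converting: 0.0118013 m × 3.2808 ft/m ≈ 0.038718 ft.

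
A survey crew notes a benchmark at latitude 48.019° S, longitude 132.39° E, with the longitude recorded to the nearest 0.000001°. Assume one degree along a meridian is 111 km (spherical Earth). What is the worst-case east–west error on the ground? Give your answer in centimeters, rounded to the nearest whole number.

Rounding to 6 decimal places leaves the longitude within ±5e-07° of the true value.
At latitude 48.019° a degree of longitude spans 111000 m × cos 48.019° = 111000 × 0.6689 ≈ 74246.1 m.
So at most 5e-07° × 74246.1 ≈ 0.0371231 m east–west.
That is 0.0371231 m = 3.7123 cm.

4 centimeters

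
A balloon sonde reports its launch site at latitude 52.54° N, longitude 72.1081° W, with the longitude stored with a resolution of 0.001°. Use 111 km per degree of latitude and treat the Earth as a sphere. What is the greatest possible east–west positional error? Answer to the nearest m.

34 m

With a 0.001° grid the true value lies within half a step, ±0.001°/2 = ±0.0005°, of the stored one.
At latitude 52.54° a degree of longitude spans 111000 m × cos 52.54° = 111000 × 0.6082 ≈ 67511 m.
Maximum E–W displacement: 0.0005 × 67511 = 33.7555 m.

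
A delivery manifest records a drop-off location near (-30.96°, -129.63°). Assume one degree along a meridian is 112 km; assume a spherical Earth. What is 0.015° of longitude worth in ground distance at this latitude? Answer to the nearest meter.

1441 meters

0.015° of longitude at 30.96° is 0.015 × 112000 × cos 30.96° ≈ 0.015 × 96043 = 1440.64 m.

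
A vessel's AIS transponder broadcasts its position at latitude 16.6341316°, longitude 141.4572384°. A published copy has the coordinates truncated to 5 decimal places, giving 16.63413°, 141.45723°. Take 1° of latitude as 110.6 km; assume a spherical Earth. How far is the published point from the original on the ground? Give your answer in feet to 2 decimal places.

2.98 feet

The latitude changed by +0.0000016° and the longitude by +0.0000084°.
North–south shift: 0.0000016 × 110600 = 0.17696 m.
E–W at 16.6341°: 0.0000084° × 110600 × cos 16.6341° = 0.0000084 × 110600 × 0.9582 ≈ 0.890162 m.
Combined displacement = (0.17696² + 0.890162²)^½ ≈ 0.907581 m.
Converting: 0.907581 m × 3.2808 ft/m ≈ 2.9776 ft.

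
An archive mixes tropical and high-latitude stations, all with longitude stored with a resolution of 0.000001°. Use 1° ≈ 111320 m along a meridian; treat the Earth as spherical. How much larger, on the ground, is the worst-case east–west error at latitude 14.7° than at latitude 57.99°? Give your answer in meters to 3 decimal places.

0.024 meters

With a 0.000001° grid the true value lies within half a step, ±0.000001°/2 = ±5e-07°, of the stored one.
Error at 14.7° = 5e-07° × 111320 × cos 14.7° ≈ 0.05566 × 0.9673 = 0.053838 m.
At 57.99°: 5e-07° × 111320 × cos 57.99° = 5e-07 × 111320 × 0.5301 ≈ 0.029504 m.
So the lower-latitude error exceeds the higher by 0.053838 − 0.029504 = 0.024335 m.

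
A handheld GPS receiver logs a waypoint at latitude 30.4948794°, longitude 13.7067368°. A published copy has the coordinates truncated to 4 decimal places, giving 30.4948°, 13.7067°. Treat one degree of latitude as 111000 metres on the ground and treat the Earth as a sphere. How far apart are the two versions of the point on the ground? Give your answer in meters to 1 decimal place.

9.5 meters

Δlat = 30.4948794 − 30.4948 = +0.0000794°; Δlon = 13.7067368 − 13.7067 = +0.0000368°.
N–S: 0.0000794° × 111000 m/° = 8.8134 m.
E–W at 30.4948°: 0.0000368° × 111000 × cos 30.4948° = 0.0000368 × 111000 × 0.8617 ≈ 3.51977 m.
Combined displacement = (8.8134² + 3.51977²)^½ ≈ 9.49025 m.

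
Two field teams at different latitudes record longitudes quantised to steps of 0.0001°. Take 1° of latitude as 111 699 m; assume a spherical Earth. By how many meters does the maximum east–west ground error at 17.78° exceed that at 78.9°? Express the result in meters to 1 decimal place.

With a 0.0001° grid the true value lies within half a step, ±0.0001°/2 = ±5e-05°, of the stored one.
Error at 17.78° = 5e-05° × 111699 × cos 17.78° ≈ 5.585 × 0.9522 = 5.3182 m.
At 78.9°: 5e-05° × 111699 × cos 78.9° = 5e-05 × 111699 × 0.1925 ≈ 1.0752 m.
Difference: 5.3182 − 1.0752 = 4.243 m.

4.2 meters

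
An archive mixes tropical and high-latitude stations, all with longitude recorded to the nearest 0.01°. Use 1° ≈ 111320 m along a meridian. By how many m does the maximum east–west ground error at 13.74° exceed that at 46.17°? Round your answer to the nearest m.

Rounding to 2 decimal places leaves the longitude within ±0.005° of the true value.
At 13.74°: 0.005° × 111320 × cos 13.74° = 0.005 × 111320 × 0.9714 ≈ 540.67 m.
At 46.17°: 0.005° × 111320 × cos 46.17° = 0.005 × 111320 × 0.6925 ≈ 385.46 m.
Difference: 540.67 − 385.46 = 155.21 m.

155 m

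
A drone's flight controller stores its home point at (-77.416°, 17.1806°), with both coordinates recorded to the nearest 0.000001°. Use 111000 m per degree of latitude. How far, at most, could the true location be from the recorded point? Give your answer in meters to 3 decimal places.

Rounding to 6 decimal places leaves each coordinate within ±5e-07° of the true value.
Latitude error → 5e-07 × 111000 = 0.0555 m along the meridian.
E–W at 77.416°: 5e-07° × 111000 × cos 77.416° = 5e-07 × 111000 × 0.2179 ≈ 0.0120918 m.
Worst case both components are at the extreme and orthogonal: √(0.0555² + 0.0120918²) ≈ 0.056802 m.

0.057 meters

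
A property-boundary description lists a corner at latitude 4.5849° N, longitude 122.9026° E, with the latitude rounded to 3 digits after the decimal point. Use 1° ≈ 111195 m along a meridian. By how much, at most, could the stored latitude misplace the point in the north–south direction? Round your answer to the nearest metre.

Rounding to 3 decimal places leaves the latitude within ±0.0005° of the true value.
So the N–S error is at most 0.0005 × 111195 = 55.5975 m.

56 metres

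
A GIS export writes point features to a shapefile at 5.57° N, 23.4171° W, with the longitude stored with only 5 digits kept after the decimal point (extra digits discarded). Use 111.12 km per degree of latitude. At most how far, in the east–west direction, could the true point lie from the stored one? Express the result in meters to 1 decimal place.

1.1 meters

Truncating at 5 decimal places can drop up to a full unit in the last place, so the longitude may be off by as much as 1e-05°.
At latitude 5.57° a degree of longitude spans 111120 m × cos 5.57° = 111120 × 0.9953 ≈ 110595 m.
East–west error: 1e-05° × 110595 m/° ≈ 1.10595 m.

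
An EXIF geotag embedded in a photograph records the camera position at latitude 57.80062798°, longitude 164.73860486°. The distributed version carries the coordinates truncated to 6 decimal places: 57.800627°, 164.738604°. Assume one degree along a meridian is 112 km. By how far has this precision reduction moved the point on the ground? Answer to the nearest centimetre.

12 centimetres

Δlat = 57.80062798 − 57.800627 = +0.00000098°; Δlon = 164.73860486 − 164.738604 = +0.00000086°.
N–S: 0.00000098° × 112000 m/° = 0.10976 m.
East–west at this latitude: 0.00000086° × 112000 × cos 57.8006° ≈ 0.00000086 × 59681.1 = 0.0513258 m.
Hypotenuse of the two orthogonal shifts: √(0.10976² + 0.0513258²) = 0.121168 m.
That is 0.121168 m = 12.117 cm.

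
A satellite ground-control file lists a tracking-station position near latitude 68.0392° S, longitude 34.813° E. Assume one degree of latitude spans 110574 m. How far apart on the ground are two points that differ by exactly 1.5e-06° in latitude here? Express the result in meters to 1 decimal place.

1.5e-06° × 110574 m/° = 0.165861 m.

0.2 meters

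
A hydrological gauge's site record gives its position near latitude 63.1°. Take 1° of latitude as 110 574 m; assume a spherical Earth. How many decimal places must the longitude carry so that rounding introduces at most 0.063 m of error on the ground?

6 decimal places

At 63.1° one degree of longitude covers 110574 × cos 63.1° ≈ 110574 × 0.4524 ≈ 50027.5 m.
N decimal places → at most half a unit in the last place, 0.5 × 10⁻ᴺ° = 50027.5/2 × 10⁻ᴺ m.
Setting 25013.8 × 10⁻ᴺ ≤ 0.063 gives 10ᴺ ≥ 3.97e+05, i.e. N ≥ 5.60.
At 5 places the error can reach 0.25 m, but 6 places keeps it to 0.025 m.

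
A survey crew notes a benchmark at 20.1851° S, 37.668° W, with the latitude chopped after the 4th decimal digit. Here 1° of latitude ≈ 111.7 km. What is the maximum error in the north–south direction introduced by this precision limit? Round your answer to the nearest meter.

11 meters

Truncating at 4 decimal places can drop up to a full unit in the last place, so the latitude may be off by as much as 0.0001°.
North–south distance: 0.0001° × 111700 m/° = 11.17 m.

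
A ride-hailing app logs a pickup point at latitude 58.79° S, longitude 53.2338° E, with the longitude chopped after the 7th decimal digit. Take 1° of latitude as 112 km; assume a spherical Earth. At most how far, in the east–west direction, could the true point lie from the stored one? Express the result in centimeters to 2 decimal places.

Truncating at 7 decimal places can drop up to a full unit in the last place, so the longitude may be off by as much as 1e-07°.
Parallels shrink by cos φ, so at 58.79° a degree of longitude is 112000 × 0.5182 ≈ 58035.7 m.
Maximum E–W displacement: 1e-07 × 58035.7 = 0.00580357 m.
That is 0.00580357 m = 0.58036 cm.

0.58 centimeters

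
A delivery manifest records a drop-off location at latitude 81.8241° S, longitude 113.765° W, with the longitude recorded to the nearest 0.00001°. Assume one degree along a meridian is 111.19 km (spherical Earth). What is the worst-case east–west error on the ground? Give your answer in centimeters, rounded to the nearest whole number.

8 centimeters

Rounding to 5 decimal places leaves the longitude within ±5e-06° of the true value.
At latitude 81.8241° a degree of longitude spans 111190 m × cos 81.8241° = 111190 × 0.1422 ≈ 15812.6 m.
East–west error: 5e-06° × 15812.6 m/° ≈ 0.0790631 m.
That is 0.0790631 m = 7.9063 cm.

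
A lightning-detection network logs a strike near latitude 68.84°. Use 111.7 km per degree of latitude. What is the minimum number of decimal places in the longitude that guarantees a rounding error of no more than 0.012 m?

7

At 68.84° one degree of longitude covers 111700 × cos 68.84° ≈ 111700 × 0.3610 ≈ 40320.8 m.
With N decimal places the half-ulp bound is 0.5·10⁻ᴺ°, or 0.5·10⁻ᴺ × 40320.8 m on the ground.
Setting 20160.4 × 10⁻ᴺ ≤ 0.012 gives 10ᴺ ≥ 1.68e+06, i.e. N ≥ 6.23.
N = 6 would give 0.0202 m (too coarse); N = 7 gives 0.00202 m ≤ 0.012 m.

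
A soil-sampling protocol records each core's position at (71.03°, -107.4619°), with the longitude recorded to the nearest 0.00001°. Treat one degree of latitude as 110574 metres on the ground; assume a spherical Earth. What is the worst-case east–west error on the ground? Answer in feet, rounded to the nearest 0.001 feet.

0.590 feet

Rounding to 5 decimal places leaves the longitude within ±5e-06° of the true value.
One degree of longitude at 71.03° is 110574 × cos 71.03° ≈ 110574 × 0.3251 = 35944.6 m.
East–west error: 5e-06° × 35944.6 m/° ≈ 0.179723 m.
Converting: 0.179723 m × 3.2808 ft/m ≈ 0.58964 ft.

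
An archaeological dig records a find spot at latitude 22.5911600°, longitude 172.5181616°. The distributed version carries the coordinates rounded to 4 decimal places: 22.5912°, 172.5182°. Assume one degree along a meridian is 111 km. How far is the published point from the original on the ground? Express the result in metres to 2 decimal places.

The latitude changed by -0.0000400° and the longitude by -0.0000384°.
North–south shift: -0.0000400 × 111000 = -4.44 m.
East–west at this latitude: -0.0000384° × 111000 × cos 22.5912° ≈ -0.0000384 × 102483 = -3.93534 m.
Hypotenuse of the two orthogonal shifts: √(4.44² + 3.93534²) = 5.933 m.

5.93 metres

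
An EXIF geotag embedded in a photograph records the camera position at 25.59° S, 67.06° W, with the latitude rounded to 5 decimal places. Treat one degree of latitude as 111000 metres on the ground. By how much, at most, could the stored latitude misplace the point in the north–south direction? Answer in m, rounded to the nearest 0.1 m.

0.6 m

Rounding to 5 decimal places leaves the latitude within ±5e-06° of the true value.
North–south distance: 5e-06° × 111000 m/° = 0.555 m.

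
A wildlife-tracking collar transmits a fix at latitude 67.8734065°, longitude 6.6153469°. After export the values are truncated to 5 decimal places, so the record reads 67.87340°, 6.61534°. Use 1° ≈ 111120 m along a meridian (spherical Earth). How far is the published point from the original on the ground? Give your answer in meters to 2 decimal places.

0.78 meters

The latitude changed by +0.0000065° and the longitude by +0.0000069°.
N–S: 0.0000065° × 111120 m/° = 0.72228 m.
East–west at this latitude: 0.0000069° × 111120 × cos 67.8734° ≈ 0.0000069 × 41853.8 = 0.288791 m.
Combined displacement = (0.72228² + 0.288791²)^½ ≈ 0.777875 m.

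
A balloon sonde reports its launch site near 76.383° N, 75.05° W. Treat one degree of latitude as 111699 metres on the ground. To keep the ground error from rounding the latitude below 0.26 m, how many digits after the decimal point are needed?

6 decimal places

One degree of latitude covers 111699 m.
N decimal places → at most half a unit in the last place, 0.5 × 10⁻ᴺ° = 111699/2 × 10⁻ᴺ m.
Need 0.5 × 111699 × 10⁻ᴺ ≤ 0.26 → 10⁻ᴺ ≤ 4.655e-06, so N ≥ 5.33.
At 5 places the error can reach 0.558 m, but 6 places keeps it to 0.0558 m.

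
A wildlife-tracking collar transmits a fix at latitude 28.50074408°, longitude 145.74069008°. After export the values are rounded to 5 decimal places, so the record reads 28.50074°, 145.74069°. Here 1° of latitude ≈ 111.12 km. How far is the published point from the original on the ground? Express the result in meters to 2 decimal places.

Δlat = 28.50074408 − 28.50074 = +0.00000408°; Δlon = 145.74069008 − 145.74069 = +0.00000008°.
North–south shift: 0.00000408 × 111120 = 0.45337 m.
East–west at this latitude: 0.00000008° × 111120 × cos 28.5007° ≈ 0.00000008 × 97653.5 = 0.00781228 m.
Hypotenuse of the two orthogonal shifts: √(0.45337² + 0.00781228²) = 0.453437 m.

0.45 meters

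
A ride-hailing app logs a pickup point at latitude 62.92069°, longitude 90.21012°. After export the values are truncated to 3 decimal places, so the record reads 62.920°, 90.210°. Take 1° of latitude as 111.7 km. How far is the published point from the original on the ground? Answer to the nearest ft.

254 ft

Δlat = 62.92069 − 62.920 = +0.00069°; Δlon = 90.21012 − 90.210 = +0.00012°.
N–S: 0.00069° × 111700 m/° = 77.073 m.
E–W at 62.92°: 0.00012° × 111700 × cos 62.92° = 0.00012 × 111700 × 0.4552 ≈ 6.10196 m.
Combined displacement = (77.073² + 6.10196²)^½ ≈ 77.3142 m.
Converting: 77.3142 m × 3.2808 ft/m ≈ 253.66 ft.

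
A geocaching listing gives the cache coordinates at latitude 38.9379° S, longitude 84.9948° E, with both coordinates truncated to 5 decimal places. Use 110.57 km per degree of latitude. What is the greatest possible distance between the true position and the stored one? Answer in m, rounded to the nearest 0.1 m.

Truncating at 5 decimal places can drop up to a full unit in the last place, so each coordinate may be off by as much as 1e-05°.
North–south component: 1e-05° × 110570 = 1.1057 m.
E–W at 38.9379°: 1e-05° × 110570 × cos 38.9379° = 1e-05 × 110570 × 0.7778 ≈ 0.860044 m.
The two errors are perpendicular, so the maximum displacement is √(1.1057² + 0.860044²) ≈ 1.4008 m.

1.4 m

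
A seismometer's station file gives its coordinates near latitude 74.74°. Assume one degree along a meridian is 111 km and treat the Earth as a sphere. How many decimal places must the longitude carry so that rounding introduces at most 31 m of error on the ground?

3 decimal places

At 74.74° one degree of longitude covers 111000 × cos 74.74° ≈ 111000 × 0.2632 ≈ 29215.2 m.
Rounding to N decimal places gives at most 0.5 × 10⁻ᴺ degrees of error, i.e. 0.5 × 10⁻ᴺ × 29215.2 m.
Setting 14607.6 × 10⁻ᴺ ≤ 31 gives 10ᴺ ≥ 471.2, i.e. N ≥ 2.67.
So 3 decimal places suffice (14.6 m); 2 would allow up to 146 m.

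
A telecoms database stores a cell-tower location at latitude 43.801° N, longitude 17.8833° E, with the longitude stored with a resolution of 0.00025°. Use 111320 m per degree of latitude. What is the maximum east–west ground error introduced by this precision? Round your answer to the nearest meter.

With a 0.00025° grid the true value lies within half a step, ±0.00025°/2 = ±0.000125°, of the stored one.
Parallels shrink by cos φ, so at 43.801° a degree of longitude is 111320 × 0.7217 ≈ 80345 m.
So at most 0.000125° × 80345 ≈ 10.0431 m east–west.

10 meters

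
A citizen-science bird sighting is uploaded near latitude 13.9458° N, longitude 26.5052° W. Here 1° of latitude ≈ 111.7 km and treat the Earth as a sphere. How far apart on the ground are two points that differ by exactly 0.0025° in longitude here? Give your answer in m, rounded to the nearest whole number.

0.0025° of longitude at 13.9458° is 0.0025 × 111700 × cos 13.9458° ≈ 0.0025 × 108408 = 271.019 m.

271 m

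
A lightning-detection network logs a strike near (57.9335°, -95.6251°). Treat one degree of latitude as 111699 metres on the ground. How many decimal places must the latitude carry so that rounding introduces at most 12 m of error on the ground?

4 decimal places

One degree of latitude covers 111699 m.
N decimal places → at most half a unit in the last place, 0.5 × 10⁻ᴺ° = 111699/2 × 10⁻ᴺ m.
Setting 55849.5 × 10⁻ᴺ ≤ 12 gives 10ᴺ ≥ 4654, i.e. N ≥ 3.67.
So 4 decimal places suffice (5.58 m); 3 would allow up to 55.8 m.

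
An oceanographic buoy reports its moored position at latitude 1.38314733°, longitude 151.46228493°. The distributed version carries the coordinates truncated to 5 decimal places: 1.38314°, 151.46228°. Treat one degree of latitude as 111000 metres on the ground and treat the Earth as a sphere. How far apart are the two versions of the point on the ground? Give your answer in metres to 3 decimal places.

Δlat = 1.38314733 − 1.38314 = +0.00000733°; Δlon = 151.46228493 − 151.46228 = +0.00000493°.
North–south shift: 0.00000733 × 111000 = 0.81363 m.
East–west at this latitude: 0.00000493° × 111000 × cos 1.38314° ≈ 0.00000493 × 110968 = 0.547071 m.
Hypotenuse of the two orthogonal shifts: √(0.81363² + 0.547071²) = 0.980449 m.

0.980 metres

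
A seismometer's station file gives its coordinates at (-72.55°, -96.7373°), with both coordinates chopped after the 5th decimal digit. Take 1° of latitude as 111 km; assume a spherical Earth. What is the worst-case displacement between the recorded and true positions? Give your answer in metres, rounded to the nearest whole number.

Truncating at 5 decimal places can drop up to a full unit in the last place, so each coordinate may be off by as much as 1e-05°.
North–south component: 1e-05° × 111000 = 1.11 m.
East–west component at 72.55°: 1e-05° × 111000 × cos 72.55° ≈ 1e-05 × 33285.9 ≈ 0.332859 m.
Worst case both components are at the extreme and orthogonal: √(1.11² + 0.332859²) ≈ 1.15883 m.

1 metres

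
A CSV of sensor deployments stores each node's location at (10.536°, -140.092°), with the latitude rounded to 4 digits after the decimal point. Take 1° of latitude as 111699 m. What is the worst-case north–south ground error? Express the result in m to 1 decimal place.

Rounding to 4 decimal places leaves the latitude within ±5e-05° of the true value.
North–south distance: 5e-05° × 111699 m/° = 5.58495 m.

5.6 m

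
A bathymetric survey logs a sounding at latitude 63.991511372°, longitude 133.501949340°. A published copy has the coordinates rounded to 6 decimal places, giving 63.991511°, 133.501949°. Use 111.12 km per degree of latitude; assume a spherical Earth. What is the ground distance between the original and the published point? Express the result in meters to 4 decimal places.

Δlat = 63.991511372 − 63.991511 = +0.000000372°; Δlon = 133.501949340 − 133.501949 = +0.000000340°.
North–south shift: 0.000000372 × 111120 = 0.0413366 m.
E–W at 63.9915°: 0.000000340° × 111120 × cos 63.9915° = 0.000000340 × 111120 × 0.4385 ≈ 0.016567 m.
Hypotenuse of the two orthogonal shifts: √(0.0413366² + 0.016567²) = 0.044533 m.

0.0445 meters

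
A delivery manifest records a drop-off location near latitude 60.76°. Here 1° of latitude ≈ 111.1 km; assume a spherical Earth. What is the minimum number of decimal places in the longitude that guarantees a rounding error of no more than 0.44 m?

At 60.76° one degree of longitude covers 111100 × cos 60.76° ≈ 111100 × 0.4885 ≈ 54268.9 m.
With N decimal places the half-ulp bound is 0.5·10⁻ᴺ°, or 0.5·10⁻ᴺ × 54268.9 m on the ground.
Need 0.5 × 54268.9 × 10⁻ᴺ ≤ 0.44 → 10⁻ᴺ ≤ 1.622e-05, so N ≥ 4.79.
At 4 places the error can reach 2.71 m, but 5 places keeps it to 0.271 m.

5 decimal places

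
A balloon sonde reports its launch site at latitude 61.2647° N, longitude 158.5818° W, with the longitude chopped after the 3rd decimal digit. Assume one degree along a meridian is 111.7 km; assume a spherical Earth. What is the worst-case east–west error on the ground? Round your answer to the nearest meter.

54 meters

Truncating at 3 decimal places can drop up to a full unit in the last place, so the longitude may be off by as much as 0.001°.
Parallels shrink by cos φ, so at 61.2647° a degree of longitude is 111700 × 0.4808 ≈ 53701.3 m.
Maximum E–W displacement: 0.001 × 53701.3 = 53.7013 m.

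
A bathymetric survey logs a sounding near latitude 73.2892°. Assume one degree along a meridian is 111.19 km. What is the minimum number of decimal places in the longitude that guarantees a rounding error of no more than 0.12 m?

At 73.2892° one degree of longitude covers 111190 × cos 73.2892° ≈ 111190 × 0.2875 ≈ 31971.7 m.
N decimal places → at most half a unit in the last place, 0.5 × 10⁻ᴺ° = 31971.7/2 × 10⁻ᴺ m.
Need 0.5 × 31971.7 × 10⁻ᴺ ≤ 0.12 → 10⁻ᴺ ≤ 7.507e-06, so N ≥ 5.12.
So 6 decimal places suffice (0.016 m); 5 would allow up to 0.16 m.

6 decimal places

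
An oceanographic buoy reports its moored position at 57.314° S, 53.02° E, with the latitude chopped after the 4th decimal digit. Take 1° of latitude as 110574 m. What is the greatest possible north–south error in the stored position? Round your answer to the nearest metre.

Truncating at 4 decimal places can drop up to a full unit in the last place, so the latitude may be off by as much as 0.0001°.
North–south distance: 0.0001° × 110574 m/° = 11.0574 m.

11 metres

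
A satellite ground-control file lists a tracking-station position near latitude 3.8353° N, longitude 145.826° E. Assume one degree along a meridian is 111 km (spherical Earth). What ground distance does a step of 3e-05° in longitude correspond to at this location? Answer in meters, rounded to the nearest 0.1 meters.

One degree of longitude here spans 111000 × cos 3.8353° = 111000 × 0.9978 ≈ 110751 m; 3e-05° of that is 3.32254 m.

3.3 meters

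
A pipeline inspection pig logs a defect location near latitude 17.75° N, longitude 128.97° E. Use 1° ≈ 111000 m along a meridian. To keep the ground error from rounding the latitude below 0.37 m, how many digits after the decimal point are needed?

6 decimal places

One degree of latitude covers 111000 m.
Rounding to N decimal places gives at most 0.5 × 10⁻ᴺ degrees of error, i.e. 0.5 × 10⁻ᴺ × 111000 m.
Need 0.5 × 111000 × 10⁻ᴺ ≤ 0.37 → 10⁻ᴺ ≤ 6.667e-06, so N ≥ 5.18.
At 5 places the error can reach 0.555 m, but 6 places keeps it to 0.0555 m.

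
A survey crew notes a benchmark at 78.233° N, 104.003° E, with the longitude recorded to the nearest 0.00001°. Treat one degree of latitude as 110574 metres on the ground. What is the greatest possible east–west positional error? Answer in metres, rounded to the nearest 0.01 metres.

0.11 metres

Rounding to 5 decimal places leaves the longitude within ±5e-06° of the true value.
At latitude 78.233° a degree of longitude spans 110574 m × cos 78.233° = 110574 × 0.2039 ≈ 22549.6 m.
So at most 5e-06° × 22549.6 ≈ 0.112748 m east–west.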